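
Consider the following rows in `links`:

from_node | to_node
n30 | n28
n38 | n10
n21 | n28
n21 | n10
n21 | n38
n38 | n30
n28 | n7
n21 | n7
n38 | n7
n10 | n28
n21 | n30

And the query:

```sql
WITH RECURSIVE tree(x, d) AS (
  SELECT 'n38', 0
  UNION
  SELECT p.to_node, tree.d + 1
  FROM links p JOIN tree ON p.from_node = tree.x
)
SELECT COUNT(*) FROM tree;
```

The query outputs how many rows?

6

Base: (n38, d=0).
Iteration 1: edges from {n38} -> (n10, d=1), (n30, d=1), (n7, d=1).
Iteration 2: edges from {n10,n30,n7} -> (n28, d=2). [UNION drops 1 duplicate row(s)]
Iteration 3: edges from {n28} -> (n7, d=3).
Iteration 4: no outgoing edges from {n7}; recursion stops.
Total rows emitted: 6.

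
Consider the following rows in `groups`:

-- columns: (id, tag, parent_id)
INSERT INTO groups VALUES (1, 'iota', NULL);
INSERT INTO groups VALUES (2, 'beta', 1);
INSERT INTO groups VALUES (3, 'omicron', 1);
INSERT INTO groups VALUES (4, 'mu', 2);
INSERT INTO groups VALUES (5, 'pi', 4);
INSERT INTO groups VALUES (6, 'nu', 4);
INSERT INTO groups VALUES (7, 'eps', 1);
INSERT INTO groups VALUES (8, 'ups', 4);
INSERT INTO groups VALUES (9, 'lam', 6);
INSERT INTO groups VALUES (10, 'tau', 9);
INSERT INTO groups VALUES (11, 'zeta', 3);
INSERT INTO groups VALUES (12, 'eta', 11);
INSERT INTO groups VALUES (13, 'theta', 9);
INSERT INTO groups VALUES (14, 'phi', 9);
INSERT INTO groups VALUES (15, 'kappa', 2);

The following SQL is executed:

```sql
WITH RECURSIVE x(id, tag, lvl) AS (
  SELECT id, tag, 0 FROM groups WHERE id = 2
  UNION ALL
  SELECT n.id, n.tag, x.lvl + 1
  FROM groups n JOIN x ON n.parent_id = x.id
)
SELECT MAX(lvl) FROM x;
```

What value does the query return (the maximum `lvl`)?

Base: id=2 (beta) at lvl 0.
Iteration 1: rows with parent_id in {2} -> mu (id 4, lvl 1), kappa (id 15, lvl 1).
Iteration 2: rows with parent_id in {4,15} -> pi (id 5, lvl 2), nu (id 6, lvl 2), ups (id 8, lvl 2).
Iteration 3: rows with parent_id in {5,6,8} -> lam (id 9, lvl 3).
Iteration 4: rows with parent_id in {9} -> tau (id 10, lvl 4), theta (id 13, lvl 4), phi (id 14, lvl 4).
Iteration 5: no rows with parent_id in {10,13,14}; recursion stops.
lvl values: 0, 1, 1, 2, 2, 2, 3, 4, 4, 4; the maximum is 4.

4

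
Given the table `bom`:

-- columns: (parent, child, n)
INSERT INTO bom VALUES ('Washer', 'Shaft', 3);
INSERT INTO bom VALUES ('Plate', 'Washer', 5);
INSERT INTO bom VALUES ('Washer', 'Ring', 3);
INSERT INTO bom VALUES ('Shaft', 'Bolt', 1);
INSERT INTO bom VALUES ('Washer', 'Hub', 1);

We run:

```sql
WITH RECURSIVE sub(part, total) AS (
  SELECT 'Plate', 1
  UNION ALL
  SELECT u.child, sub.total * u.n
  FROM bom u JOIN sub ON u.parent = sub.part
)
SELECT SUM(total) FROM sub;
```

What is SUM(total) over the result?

56

Base: (Plate, total=1).
Iteration 1: components of {Plate} -> Washer = 1*5 = 5.
Iteration 2: components of {Washer} -> Hub = 5*1 = 5, Ring = 5*3 = 15, Shaft = 5*3 = 15.
Iteration 3: components of {Hub,Ring,Shaft} -> Bolt = 15*1 = 15.
Iteration 4: no further components; recursion stops.
SUM(total) = 1 + 5 + 15 + 15 + 5 + 15 = 56.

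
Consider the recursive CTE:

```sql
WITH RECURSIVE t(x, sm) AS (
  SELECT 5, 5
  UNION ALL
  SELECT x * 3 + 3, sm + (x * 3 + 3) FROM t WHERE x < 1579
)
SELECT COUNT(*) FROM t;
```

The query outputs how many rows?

Base: x=5, sm=5.
Iteration 1: 5 < 1579 holds -> x = 5 * 3 + 3 = 18, sm = 5 + 18 = 23.
Iteration 2: 18 < 1579 holds -> x = 18 * 3 + 3 = 57, sm = 23 + 57 = 80.
Iteration 3: 57 < 1579 holds -> x = 57 * 3 + 3 = 174, sm = 80 + 174 = 254.
Iteration 4: 174 < 1579 holds -> x = 174 * 3 + 3 = 525, sm = 254 + 525 = 779.
Iteration 5: 525 < 1579 holds -> x = 525 * 3 + 3 = 1578, sm = 779 + 1578 = 2357.
Iteration 6: 1578 < 1579 holds -> x = 1578 * 3 + 3 = 4737, sm = 2357 + 4737 = 7094.
Iteration 7: 4737 < 1579 fails; recursion stops.
Total rows emitted: 7.

7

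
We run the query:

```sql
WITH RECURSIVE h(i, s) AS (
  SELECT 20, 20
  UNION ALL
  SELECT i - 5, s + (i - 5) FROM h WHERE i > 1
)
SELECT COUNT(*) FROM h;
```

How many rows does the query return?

Base: i=20, s=20.
Iteration 1: 20 > 1 holds -> i = 20 - 5 = 15, s = 20 + 15 = 35.
Iteration 2: 15 > 1 holds -> i = 15 - 5 = 10, s = 35 + 10 = 45.
Iteration 3: 10 > 1 holds -> i = 10 - 5 = 5, s = 45 + 5 = 50.
Iteration 4: 5 > 1 holds -> i = 5 - 5 = 0, s = 50 + 0 = 50.
Iteration 5: 0 > 1 fails; recursion stops.
Total rows emitted: 5.

5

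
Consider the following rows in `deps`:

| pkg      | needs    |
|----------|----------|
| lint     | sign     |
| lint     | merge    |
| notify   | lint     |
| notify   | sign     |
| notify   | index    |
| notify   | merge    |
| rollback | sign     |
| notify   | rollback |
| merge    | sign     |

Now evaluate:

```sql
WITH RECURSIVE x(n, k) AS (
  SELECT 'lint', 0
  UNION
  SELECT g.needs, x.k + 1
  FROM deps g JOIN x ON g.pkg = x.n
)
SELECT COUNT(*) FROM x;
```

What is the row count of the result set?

4

Base: (lint, k=0).
Iteration 1: edges from {lint} -> (merge, k=1), (sign, k=1).
Iteration 2: edges from {merge,sign} -> (sign, k=2).
Iteration 3: no outgoing edges from {sign}; recursion stops.
Total rows emitted: 4.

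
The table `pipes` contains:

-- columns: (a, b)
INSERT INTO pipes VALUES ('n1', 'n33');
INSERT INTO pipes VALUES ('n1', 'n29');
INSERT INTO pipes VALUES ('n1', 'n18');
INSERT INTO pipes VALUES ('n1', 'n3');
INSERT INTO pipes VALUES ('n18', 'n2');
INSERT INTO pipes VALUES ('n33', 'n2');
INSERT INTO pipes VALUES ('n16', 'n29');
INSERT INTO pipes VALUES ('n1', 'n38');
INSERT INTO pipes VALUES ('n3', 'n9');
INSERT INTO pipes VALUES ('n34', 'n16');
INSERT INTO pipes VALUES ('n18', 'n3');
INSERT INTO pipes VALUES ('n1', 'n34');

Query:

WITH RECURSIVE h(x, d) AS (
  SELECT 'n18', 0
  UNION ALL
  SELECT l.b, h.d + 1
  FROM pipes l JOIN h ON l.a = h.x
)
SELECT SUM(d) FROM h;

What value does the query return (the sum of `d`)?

4

Base: (n18, d=0).
Iteration 1: edges from {n18} -> (n2, d=1), (n3, d=1).
Iteration 2: edges from {n2,n3} -> (n9, d=2).
Iteration 3: no outgoing edges from {n9}; recursion stops.
SUM(d) = 0 + 1 + 1 + 2 = 4.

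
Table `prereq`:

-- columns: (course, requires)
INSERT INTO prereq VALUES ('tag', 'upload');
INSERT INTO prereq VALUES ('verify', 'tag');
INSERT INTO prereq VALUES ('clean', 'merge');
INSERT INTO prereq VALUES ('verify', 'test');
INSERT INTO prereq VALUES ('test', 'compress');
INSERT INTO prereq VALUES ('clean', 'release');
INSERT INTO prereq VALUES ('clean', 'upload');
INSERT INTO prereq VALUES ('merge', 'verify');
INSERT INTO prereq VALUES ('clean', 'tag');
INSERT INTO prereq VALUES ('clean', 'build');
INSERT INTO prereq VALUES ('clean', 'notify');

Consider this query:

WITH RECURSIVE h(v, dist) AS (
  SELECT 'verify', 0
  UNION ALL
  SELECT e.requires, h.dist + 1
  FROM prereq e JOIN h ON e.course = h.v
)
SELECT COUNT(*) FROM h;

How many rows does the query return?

5

Base: (verify, dist=0).
Iteration 1: edges from {verify} -> (tag, dist=1), (test, dist=1).
Iteration 2: edges from {tag,test} -> (compress, dist=2), (upload, dist=2).
Iteration 3: no outgoing edges from {compress,upload}; recursion stops.
Total rows emitted: 5.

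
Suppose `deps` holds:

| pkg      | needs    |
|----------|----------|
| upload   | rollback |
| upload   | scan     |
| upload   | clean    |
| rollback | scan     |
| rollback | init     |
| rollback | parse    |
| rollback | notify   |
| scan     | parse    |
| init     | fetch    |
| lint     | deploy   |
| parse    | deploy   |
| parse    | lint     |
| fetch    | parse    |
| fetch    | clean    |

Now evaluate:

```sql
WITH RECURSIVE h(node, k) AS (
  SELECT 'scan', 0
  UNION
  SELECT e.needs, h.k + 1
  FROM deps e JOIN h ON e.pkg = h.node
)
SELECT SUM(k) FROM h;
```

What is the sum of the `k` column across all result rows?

8

Base: (scan, k=0).
Iteration 1: edges from {scan} -> (parse, k=1).
Iteration 2: edges from {parse} -> (deploy, k=2), (lint, k=2).
Iteration 3: edges from {deploy,lint} -> (deploy, k=3).
Iteration 4: no outgoing edges from {deploy}; recursion stops.
SUM(k) = 0 + 1 + 2 + 2 + 3 = 8.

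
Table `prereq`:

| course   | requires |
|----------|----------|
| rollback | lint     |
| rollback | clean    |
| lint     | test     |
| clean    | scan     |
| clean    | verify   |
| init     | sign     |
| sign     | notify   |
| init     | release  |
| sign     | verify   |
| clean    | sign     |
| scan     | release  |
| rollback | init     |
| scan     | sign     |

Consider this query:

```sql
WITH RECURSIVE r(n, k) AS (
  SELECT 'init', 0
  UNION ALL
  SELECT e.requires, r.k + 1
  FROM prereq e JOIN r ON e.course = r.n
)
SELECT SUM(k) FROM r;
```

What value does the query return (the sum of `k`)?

Base: (init, k=0).
Iteration 1: edges from {init} -> (release, k=1), (sign, k=1).
Iteration 2: edges from {release,sign} -> (notify, k=2), (verify, k=2).
Iteration 3: no outgoing edges from {notify,verify}; recursion stops.
SUM(k) = 0 + 1 + 1 + 2 + 2 = 6.

6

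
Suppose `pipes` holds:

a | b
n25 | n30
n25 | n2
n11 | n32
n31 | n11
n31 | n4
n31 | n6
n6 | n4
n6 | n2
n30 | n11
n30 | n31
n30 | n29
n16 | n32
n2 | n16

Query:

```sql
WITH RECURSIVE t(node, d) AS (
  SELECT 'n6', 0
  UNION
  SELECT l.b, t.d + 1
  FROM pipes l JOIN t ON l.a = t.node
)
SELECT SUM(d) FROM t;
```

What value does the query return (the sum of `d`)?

7

Base: (n6, d=0).
Iteration 1: edges from {n6} -> (n2, d=1), (n4, d=1).
Iteration 2: edges from {n2,n4} -> (n16, d=2).
Iteration 3: edges from {n16} -> (n32, d=3).
Iteration 4: no outgoing edges from {n32}; recursion stops.
SUM(d) = 0 + 1 + 1 + 2 + 3 = 7.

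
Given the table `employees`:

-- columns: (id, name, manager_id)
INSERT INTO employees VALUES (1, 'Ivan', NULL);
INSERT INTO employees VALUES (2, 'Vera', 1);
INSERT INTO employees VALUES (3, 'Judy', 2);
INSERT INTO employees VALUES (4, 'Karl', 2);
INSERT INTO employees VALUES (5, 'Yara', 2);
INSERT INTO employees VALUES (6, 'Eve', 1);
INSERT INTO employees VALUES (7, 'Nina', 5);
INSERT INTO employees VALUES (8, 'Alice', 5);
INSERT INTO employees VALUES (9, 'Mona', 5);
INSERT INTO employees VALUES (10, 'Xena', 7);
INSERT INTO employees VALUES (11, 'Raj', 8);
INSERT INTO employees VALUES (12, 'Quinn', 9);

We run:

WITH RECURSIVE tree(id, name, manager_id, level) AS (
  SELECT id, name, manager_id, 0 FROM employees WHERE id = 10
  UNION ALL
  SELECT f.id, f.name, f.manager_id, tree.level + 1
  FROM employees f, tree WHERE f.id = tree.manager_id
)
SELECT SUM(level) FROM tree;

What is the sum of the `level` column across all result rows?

10

Base: id=10 (Xena), manager_id=7, level 0.
Iteration 1: join on id=7 -> Nina (id 7, manager_id=5, level 1).
Iteration 2: join on id=5 -> Yara (id 5, manager_id=2, level 2).
Iteration 3: join on id=2 -> Vera (id 2, manager_id=1, level 3).
Iteration 4: join on id=1 -> Ivan (id 1, manager_id=NULL, level 4).
Iteration 5: manager_id is NULL; no match; recursion stops.
SUM(level) = 0 + 1 + 2 + 3 + 4 = 10.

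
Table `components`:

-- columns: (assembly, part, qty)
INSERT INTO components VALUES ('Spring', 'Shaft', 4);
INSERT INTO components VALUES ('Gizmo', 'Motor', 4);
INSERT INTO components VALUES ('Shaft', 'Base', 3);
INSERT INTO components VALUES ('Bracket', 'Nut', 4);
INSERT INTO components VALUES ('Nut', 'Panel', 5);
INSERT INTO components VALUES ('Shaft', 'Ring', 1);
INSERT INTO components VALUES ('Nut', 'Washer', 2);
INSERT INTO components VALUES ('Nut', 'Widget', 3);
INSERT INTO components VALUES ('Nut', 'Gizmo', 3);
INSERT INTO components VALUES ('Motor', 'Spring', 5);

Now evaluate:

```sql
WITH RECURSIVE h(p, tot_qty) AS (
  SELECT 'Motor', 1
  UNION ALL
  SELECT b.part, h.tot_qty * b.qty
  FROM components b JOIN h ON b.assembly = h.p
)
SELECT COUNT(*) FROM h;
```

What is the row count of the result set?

Base: (Motor, tot_qty=1).
Iteration 1: components of {Motor} -> Spring = 1*5 = 5.
Iteration 2: components of {Spring} -> Shaft = 5*4 = 20.
Iteration 3: components of {Shaft} -> Base = 20*3 = 60, Ring = 20*1 = 20.
Iteration 4: no further components; recursion stops.
Total rows emitted: 5.

5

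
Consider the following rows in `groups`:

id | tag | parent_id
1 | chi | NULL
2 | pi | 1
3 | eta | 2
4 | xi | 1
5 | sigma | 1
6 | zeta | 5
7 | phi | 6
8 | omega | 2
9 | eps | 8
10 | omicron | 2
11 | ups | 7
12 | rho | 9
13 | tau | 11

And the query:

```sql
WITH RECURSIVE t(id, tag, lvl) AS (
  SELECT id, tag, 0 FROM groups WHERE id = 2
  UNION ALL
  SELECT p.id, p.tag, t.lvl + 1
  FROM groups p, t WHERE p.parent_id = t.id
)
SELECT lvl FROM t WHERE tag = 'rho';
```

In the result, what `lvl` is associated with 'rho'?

3

Base: id=2 (pi) at lvl 0.
Iteration 1: rows with parent_id in {2} -> eta (id 3, lvl 1), omega (id 8, lvl 1), omicron (id 10, lvl 1).
Iteration 2: rows with parent_id in {3,8,10} -> eps (id 9, lvl 2).
Iteration 3: rows with parent_id in {9} -> rho (id 12, lvl 3).
Iteration 4: no rows with parent_id in {12}; recursion stops.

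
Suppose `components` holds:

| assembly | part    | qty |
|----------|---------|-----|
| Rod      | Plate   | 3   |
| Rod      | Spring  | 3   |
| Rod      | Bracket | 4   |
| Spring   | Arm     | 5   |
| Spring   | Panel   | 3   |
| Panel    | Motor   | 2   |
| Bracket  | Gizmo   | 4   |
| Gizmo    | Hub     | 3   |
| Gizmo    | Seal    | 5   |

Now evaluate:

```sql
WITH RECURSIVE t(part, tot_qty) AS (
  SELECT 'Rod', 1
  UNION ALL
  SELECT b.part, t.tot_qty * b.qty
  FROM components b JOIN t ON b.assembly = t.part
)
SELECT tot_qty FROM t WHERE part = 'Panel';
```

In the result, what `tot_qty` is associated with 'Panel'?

Base: (Rod, tot_qty=1).
Iteration 1: components of {Rod} -> Bracket = 1*4 = 4, Plate = 1*3 = 3, Spring = 1*3 = 3.
Iteration 2: components of {Bracket,Plate,Spring} -> Arm = 3*5 = 15, Gizmo = 4*4 = 16, Panel = 3*3 = 9.
Iteration 3: components of {Arm,Gizmo,Panel} -> Hub = 16*3 = 48, Motor = 9*2 = 18, Seal = 16*5 = 80.
Iteration 4: no further components; recursion stops.

9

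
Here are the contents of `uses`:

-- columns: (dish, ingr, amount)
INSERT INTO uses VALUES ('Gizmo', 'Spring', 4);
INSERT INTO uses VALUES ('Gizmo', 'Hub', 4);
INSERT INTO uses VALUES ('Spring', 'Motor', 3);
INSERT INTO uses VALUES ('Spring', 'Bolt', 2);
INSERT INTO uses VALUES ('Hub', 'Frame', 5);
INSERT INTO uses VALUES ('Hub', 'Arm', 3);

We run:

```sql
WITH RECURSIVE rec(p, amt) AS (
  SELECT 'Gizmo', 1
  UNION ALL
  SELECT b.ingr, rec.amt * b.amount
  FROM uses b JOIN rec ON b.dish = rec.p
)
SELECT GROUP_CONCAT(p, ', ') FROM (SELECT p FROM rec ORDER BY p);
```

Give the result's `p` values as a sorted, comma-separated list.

Base: (Gizmo, amt=1).
Iteration 1: components of {Gizmo} -> Hub = 1*4 = 4, Spring = 1*4 = 4.
Iteration 2: components of {Hub,Spring} -> Arm = 4*3 = 12, Bolt = 4*2 = 8, Frame = 4*5 = 20, Motor = 4*3 = 12.
Iteration 3: no further components; recursion stops.

Arm, Bolt, Frame, Gizmo, Hub, Motor, Spring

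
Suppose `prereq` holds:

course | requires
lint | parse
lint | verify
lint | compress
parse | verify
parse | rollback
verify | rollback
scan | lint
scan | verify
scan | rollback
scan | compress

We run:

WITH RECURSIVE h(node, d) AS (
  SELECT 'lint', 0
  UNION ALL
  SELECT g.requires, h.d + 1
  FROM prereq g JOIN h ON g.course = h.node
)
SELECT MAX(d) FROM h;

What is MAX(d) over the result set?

Base: (lint, d=0).
Iteration 1: edges from {lint} -> (compress, d=1), (parse, d=1), (verify, d=1).
Iteration 2: edges from {compress,parse,verify} -> (rollback, d=2) x2, (verify, d=2). [UNION ALL keeps all 3 new rows, including repeats]
Iteration 3: edges from {rollback,verify} -> (rollback, d=3).
Iteration 4: no outgoing edges from {rollback}; recursion stops.
d values: 0, 1, 1, 1, 2, 2, 2, 3; the maximum is 3.

3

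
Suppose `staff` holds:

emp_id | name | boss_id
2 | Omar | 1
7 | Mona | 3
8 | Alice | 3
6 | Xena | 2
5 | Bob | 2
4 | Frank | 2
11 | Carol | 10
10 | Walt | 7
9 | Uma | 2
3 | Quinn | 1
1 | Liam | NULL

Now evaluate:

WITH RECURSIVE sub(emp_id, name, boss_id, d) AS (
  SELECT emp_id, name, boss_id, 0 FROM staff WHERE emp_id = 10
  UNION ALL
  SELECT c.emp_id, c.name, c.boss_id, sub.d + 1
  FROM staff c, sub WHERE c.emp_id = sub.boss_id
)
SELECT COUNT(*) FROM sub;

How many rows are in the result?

4

Base: emp_id=10 (Walt), boss_id=7, d 0.
Iteration 1: join on emp_id=7 -> Mona (id 7, boss_id=3, d 1).
Iteration 2: join on emp_id=3 -> Quinn (id 3, boss_id=1, d 2).
Iteration 3: join on emp_id=1 -> Liam (id 1, boss_id=NULL, d 3).
Iteration 4: boss_id is NULL; no match; recursion stops.
Total rows emitted: 4.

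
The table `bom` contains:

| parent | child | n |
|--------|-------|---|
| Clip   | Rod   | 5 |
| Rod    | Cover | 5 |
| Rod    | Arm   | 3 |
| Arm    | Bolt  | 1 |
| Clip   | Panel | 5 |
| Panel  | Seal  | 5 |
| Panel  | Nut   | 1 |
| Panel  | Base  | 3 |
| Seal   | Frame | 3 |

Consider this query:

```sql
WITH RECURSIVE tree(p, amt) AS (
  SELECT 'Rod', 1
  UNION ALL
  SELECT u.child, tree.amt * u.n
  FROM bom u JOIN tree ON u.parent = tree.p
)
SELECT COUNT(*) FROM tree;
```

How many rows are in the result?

4

Base: (Rod, amt=1).
Iteration 1: components of {Rod} -> Arm = 1*3 = 3, Cover = 1*5 = 5.
Iteration 2: components of {Arm,Cover} -> Bolt = 3*1 = 3.
Iteration 3: no further components; recursion stops.
Total rows emitted: 4.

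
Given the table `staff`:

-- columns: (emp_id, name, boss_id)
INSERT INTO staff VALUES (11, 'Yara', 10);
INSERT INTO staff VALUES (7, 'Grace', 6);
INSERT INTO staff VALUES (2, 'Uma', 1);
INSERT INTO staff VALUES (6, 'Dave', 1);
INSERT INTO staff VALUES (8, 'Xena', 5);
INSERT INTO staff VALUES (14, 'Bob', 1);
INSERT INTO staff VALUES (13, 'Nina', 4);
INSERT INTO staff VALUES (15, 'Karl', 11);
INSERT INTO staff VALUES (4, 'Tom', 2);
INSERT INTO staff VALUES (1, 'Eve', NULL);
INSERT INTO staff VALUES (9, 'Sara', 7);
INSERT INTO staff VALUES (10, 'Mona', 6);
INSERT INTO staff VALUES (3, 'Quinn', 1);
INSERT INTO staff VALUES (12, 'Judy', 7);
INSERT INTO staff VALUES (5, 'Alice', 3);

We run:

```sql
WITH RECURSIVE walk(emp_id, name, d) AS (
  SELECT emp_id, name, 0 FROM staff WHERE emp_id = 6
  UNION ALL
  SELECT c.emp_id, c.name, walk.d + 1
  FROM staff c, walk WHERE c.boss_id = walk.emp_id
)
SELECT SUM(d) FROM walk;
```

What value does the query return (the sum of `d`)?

Base: emp_id=6 (Dave) at d 0.
Iteration 1: rows with boss_id in {6} -> Grace (id 7, d 1), Mona (id 10, d 1).
Iteration 2: rows with boss_id in {7,10} -> Sara (id 9, d 2), Yara (id 11, d 2), Judy (id 12, d 2).
Iteration 3: rows with boss_id in {9,11,12} -> Karl (id 15, d 3).
Iteration 4: no rows with boss_id in {15}; recursion stops.
SUM(d) = 0 + 1 + 1 + 2 + 2 + 2 + 3 = 11.

11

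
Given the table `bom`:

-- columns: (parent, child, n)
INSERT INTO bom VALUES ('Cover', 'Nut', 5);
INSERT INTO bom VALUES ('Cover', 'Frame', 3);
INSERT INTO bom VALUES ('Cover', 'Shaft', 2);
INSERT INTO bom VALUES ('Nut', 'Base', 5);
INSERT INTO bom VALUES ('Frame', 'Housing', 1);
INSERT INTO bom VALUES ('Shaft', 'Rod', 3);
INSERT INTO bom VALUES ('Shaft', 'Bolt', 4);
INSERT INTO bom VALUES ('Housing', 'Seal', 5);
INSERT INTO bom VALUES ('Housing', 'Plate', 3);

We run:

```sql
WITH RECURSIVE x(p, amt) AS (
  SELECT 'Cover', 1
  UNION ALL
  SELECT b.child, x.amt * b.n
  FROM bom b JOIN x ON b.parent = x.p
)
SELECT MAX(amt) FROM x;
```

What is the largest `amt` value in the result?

25

Base: (Cover, amt=1).
Iteration 1: components of {Cover} -> Frame = 1*3 = 3, Nut = 1*5 = 5, Shaft = 1*2 = 2.
Iteration 2: components of {Frame,Nut,Shaft} -> Base = 5*5 = 25, Bolt = 2*4 = 8, Housing = 3*1 = 3, Rod = 2*3 = 6.
Iteration 3: components of {Base,Bolt,Housing,Rod} -> Plate = 3*3 = 9, Seal = 3*5 = 15.
Iteration 4: no further components; recursion stops.
amt values: 1, 5, 3, 2, 25, 3, 6, 8, 15, 9; the maximum is 25.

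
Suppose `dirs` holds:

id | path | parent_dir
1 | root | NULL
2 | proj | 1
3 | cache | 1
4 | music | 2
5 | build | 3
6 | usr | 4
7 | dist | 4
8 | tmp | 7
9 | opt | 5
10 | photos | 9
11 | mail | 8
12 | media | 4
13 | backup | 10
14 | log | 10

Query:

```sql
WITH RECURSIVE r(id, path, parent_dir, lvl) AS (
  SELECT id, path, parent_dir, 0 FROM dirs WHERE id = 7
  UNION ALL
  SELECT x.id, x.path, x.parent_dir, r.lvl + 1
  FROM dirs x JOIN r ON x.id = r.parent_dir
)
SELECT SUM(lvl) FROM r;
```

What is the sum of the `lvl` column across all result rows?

Base: id=7 (dist), parent_dir=4, lvl 0.
Iteration 1: join on id=4 -> music (id 4, parent_dir=2, lvl 1).
Iteration 2: join on id=2 -> proj (id 2, parent_dir=1, lvl 2).
Iteration 3: join on id=1 -> root (id 1, parent_dir=NULL, lvl 3).
Iteration 4: parent_dir is NULL; no match; recursion stops.
SUM(lvl) = 0 + 1 + 2 + 3 = 6.

6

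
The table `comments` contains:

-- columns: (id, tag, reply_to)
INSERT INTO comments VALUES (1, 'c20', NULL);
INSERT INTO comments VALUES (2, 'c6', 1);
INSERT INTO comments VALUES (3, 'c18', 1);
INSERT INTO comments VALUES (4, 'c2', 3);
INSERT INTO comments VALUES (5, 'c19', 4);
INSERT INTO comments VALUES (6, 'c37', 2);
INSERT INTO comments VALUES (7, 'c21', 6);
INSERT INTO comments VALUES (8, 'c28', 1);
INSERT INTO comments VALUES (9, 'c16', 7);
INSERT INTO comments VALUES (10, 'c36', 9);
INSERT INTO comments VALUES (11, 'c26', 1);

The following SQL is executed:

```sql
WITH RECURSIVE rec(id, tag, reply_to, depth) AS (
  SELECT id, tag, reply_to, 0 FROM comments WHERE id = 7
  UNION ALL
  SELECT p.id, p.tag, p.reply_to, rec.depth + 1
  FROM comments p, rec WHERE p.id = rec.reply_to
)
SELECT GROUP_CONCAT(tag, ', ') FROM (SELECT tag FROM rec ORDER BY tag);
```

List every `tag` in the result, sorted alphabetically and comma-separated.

c20, c21, c37, c6

Base: id=7 (c21), reply_to=6, depth 0.
Iteration 1: join on id=6 -> c37 (id 6, reply_to=2, depth 1).
Iteration 2: join on id=2 -> c6 (id 2, reply_to=1, depth 2).
Iteration 3: join on id=1 -> c20 (id 1, reply_to=NULL, depth 3).
Iteration 4: reply_to is NULL; no match; recursion stops.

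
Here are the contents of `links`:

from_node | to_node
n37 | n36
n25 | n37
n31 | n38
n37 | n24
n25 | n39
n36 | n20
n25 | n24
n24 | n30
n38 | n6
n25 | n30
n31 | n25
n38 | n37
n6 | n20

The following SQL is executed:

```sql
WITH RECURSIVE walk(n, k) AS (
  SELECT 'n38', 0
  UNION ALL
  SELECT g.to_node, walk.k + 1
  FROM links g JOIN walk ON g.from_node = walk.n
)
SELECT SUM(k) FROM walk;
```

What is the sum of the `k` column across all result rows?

Base: (n38, k=0).
Iteration 1: edges from {n38} -> (n37, k=1), (n6, k=1).
Iteration 2: edges from {n37,n6} -> (n20, k=2), (n24, k=2), (n36, k=2).
Iteration 3: edges from {n20,n24,n36} -> (n20, k=3), (n30, k=3).
Iteration 4: no outgoing edges from {n20,n30}; recursion stops.
SUM(k) = 0 + 1 + 1 + 2 + 2 + 2 + 3 + 3 = 14.

14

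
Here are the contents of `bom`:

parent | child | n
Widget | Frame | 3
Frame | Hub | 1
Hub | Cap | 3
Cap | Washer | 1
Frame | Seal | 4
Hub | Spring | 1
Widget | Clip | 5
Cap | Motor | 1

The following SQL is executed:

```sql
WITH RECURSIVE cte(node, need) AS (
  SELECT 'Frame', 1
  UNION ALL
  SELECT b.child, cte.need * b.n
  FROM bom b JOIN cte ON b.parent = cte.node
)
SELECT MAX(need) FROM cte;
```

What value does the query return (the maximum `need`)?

4

Base: (Frame, need=1).
Iteration 1: components of {Frame} -> Hub = 1*1 = 1, Seal = 1*4 = 4.
Iteration 2: components of {Hub,Seal} -> Cap = 1*3 = 3, Spring = 1*1 = 1.
Iteration 3: components of {Cap,Spring} -> Motor = 3*1 = 3, Washer = 3*1 = 3.
Iteration 4: no further components; recursion stops.
need values: 1, 1, 4, 3, 1, 3, 3; the maximum is 4.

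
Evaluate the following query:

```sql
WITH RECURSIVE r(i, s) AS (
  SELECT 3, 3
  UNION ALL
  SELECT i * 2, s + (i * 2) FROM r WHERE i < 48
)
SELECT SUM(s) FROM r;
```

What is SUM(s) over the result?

Base: i=3, s=3.
Iteration 1: 3 < 48 holds -> i = 3 * 2 = 6, s = 3 + 6 = 9.
Iteration 2: 6 < 48 holds -> i = 6 * 2 = 12, s = 9 + 12 = 21.
Iteration 3: 12 < 48 holds -> i = 12 * 2 = 24, s = 21 + 24 = 45.
Iteration 4: 24 < 48 holds -> i = 24 * 2 = 48, s = 45 + 48 = 93.
Iteration 5: 48 < 48 fails; recursion stops.
SUM(s) = 3 + 9 + 21 + 45 + 93 = 171.

171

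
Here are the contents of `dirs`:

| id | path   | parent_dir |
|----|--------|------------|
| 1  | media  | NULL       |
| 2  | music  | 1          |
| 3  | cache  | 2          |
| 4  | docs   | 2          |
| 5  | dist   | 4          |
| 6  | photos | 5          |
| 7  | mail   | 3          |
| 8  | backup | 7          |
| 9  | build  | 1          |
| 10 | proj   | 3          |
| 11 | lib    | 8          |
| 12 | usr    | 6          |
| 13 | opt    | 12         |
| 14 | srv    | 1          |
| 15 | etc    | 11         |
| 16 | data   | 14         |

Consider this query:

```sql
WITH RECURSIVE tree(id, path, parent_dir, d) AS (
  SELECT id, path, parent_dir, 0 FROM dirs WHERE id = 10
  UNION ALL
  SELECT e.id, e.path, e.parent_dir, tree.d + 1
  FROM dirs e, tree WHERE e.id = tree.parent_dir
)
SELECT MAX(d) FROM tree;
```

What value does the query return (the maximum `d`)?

Base: id=10 (proj), parent_dir=3, d 0.
Iteration 1: join on id=3 -> cache (id 3, parent_dir=2, d 1).
Iteration 2: join on id=2 -> music (id 2, parent_dir=1, d 2).
Iteration 3: join on id=1 -> media (id 1, parent_dir=NULL, d 3).
Iteration 4: parent_dir is NULL; no match; recursion stops.
d values: 0, 1, 2, 3; the maximum is 3.

3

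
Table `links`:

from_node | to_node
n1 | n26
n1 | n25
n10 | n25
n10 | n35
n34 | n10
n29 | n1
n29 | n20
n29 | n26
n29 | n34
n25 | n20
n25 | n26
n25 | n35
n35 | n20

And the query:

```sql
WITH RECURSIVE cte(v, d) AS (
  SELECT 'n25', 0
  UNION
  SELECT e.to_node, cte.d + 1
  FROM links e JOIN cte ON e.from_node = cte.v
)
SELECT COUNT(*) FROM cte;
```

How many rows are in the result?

Base: (n25, d=0).
Iteration 1: edges from {n25} -> (n20, d=1), (n26, d=1), (n35, d=1).
Iteration 2: edges from {n20,n26,n35} -> (n20, d=2).
Iteration 3: no outgoing edges from {n20}; recursion stops.
Total rows emitted: 5.

5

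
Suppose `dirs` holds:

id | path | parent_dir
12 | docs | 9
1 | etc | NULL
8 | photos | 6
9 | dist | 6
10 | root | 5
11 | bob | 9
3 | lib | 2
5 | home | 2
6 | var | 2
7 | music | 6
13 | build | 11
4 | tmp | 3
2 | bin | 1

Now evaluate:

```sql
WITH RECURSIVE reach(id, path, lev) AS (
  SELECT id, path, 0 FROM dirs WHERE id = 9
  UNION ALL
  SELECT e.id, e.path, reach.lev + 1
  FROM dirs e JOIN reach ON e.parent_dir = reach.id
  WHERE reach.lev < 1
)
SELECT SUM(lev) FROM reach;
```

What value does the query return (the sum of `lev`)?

2

Base: id=9 (dist) at lev 0.
Iteration 1: rows with parent_dir in {9} -> bob (id 11, lev 1), docs (id 12, lev 1).
Iteration 2: lev < 1 fails for all current rows; recursion stops.
SUM(lev) = 0 + 1 + 1 = 2.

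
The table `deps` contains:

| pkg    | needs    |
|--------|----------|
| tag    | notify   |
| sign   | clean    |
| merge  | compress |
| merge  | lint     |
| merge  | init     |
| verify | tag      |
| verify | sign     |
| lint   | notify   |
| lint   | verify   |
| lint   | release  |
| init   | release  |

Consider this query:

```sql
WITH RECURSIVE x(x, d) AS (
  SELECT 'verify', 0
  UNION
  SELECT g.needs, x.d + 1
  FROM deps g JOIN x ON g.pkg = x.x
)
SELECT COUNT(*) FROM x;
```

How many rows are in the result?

5

Base: (verify, d=0).
Iteration 1: edges from {verify} -> (sign, d=1), (tag, d=1).
Iteration 2: edges from {sign,tag} -> (clean, d=2), (notify, d=2).
Iteration 3: no outgoing edges from {clean,notify}; recursion stops.
Total rows emitted: 5.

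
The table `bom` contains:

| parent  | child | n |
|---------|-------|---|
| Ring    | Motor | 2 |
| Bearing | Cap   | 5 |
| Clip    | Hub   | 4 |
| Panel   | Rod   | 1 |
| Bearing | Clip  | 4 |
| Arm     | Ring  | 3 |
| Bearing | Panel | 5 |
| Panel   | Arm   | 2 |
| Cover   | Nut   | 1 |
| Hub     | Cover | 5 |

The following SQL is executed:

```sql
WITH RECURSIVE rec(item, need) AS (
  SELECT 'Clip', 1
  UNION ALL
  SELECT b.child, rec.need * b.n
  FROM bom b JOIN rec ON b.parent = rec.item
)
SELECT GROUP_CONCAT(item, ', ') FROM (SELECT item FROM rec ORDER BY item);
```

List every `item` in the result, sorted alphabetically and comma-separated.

Base: (Clip, need=1).
Iteration 1: components of {Clip} -> Hub = 1*4 = 4.
Iteration 2: components of {Hub} -> Cover = 4*5 = 20.
Iteration 3: components of {Cover} -> Nut = 20*1 = 20.
Iteration 4: no further components; recursion stops.

Clip, Cover, Hub, Nut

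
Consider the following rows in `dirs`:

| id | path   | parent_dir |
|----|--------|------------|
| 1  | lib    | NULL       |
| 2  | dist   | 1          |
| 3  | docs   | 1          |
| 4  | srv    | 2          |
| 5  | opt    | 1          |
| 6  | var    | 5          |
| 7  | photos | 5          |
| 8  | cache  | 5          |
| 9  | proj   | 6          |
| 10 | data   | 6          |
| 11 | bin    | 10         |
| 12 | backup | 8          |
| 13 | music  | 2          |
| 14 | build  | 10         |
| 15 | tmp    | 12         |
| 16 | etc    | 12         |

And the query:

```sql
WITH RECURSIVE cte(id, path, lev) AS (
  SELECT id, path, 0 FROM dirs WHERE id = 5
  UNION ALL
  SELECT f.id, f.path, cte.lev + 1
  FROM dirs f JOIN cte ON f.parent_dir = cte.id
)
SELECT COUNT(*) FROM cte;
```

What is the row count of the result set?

11

Base: id=5 (opt) at lev 0.
Iteration 1: rows with parent_dir in {5} -> var (id 6, lev 1), photos (id 7, lev 1), cache (id 8, lev 1).
Iteration 2: rows with parent_dir in {6,7,8} -> proj (id 9, lev 2), data (id 10, lev 2), backup (id 12, lev 2).
Iteration 3: rows with parent_dir in {9,10,12} -> bin (id 11, lev 3), build (id 14, lev 3), tmp (id 15, lev 3), etc (id 16, lev 3).
Iteration 4: no rows with parent_dir in {11,14,15,16}; recursion stops.
Total rows emitted: 11.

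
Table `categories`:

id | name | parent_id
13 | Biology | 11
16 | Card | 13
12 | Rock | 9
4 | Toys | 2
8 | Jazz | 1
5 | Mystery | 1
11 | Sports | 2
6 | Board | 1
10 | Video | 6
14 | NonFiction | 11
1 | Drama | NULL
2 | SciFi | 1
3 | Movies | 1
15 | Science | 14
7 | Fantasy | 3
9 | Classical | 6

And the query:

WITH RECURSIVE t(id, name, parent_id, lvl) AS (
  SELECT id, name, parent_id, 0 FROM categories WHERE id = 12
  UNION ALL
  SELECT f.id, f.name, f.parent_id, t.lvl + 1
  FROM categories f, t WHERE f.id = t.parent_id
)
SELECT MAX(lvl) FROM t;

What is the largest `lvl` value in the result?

Base: id=12 (Rock), parent_id=9, lvl 0.
Iteration 1: join on id=9 -> Classical (id 9, parent_id=6, lvl 1).
Iteration 2: join on id=6 -> Board (id 6, parent_id=1, lvl 2).
Iteration 3: join on id=1 -> Drama (id 1, parent_id=NULL, lvl 3).
Iteration 4: parent_id is NULL; no match; recursion stops.
lvl values: 0, 1, 2, 3; the maximum is 3.

3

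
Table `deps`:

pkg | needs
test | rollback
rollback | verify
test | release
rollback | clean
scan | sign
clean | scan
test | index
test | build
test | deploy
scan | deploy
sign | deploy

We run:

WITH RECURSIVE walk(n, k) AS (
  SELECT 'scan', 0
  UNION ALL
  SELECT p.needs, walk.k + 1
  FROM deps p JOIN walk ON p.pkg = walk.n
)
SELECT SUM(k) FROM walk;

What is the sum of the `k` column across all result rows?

Base: (scan, k=0).
Iteration 1: edges from {scan} -> (deploy, k=1), (sign, k=1).
Iteration 2: edges from {deploy,sign} -> (deploy, k=2).
Iteration 3: no outgoing edges from {deploy}; recursion stops.
SUM(k) = 0 + 1 + 1 + 2 = 4.

4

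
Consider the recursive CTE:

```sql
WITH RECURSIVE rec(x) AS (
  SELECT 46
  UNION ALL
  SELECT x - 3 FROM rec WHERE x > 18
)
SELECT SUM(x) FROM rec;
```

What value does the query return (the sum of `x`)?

341

Base: x=46.
Iteration 1: 46 > 18 holds -> x = 46 - 3 = 43.
Iteration 2: 43 > 18 holds -> x = 43 - 3 = 40.
Iteration 3: 40 > 18 holds -> x = 40 - 3 = 37.
Iteration 4: 37 > 18 holds -> x = 37 - 3 = 34.
Iteration 5: 34 > 18 holds -> x = 34 - 3 = 31.
Iteration 6: 31 > 18 holds -> x = 31 - 3 = 28.
Iteration 7: 28 > 18 holds -> x = 28 - 3 = 25.
Iteration 8: 25 > 18 holds -> x = 25 - 3 = 22.
Iteration 9: 22 > 18 holds -> x = 22 - 3 = 19.
Iteration 10: 19 > 18 holds -> x = 19 - 3 = 16.
Iteration 11: 16 > 18 fails; recursion stops.
SUM(x) = 46 + 43 + 40 + 37 + 34 + 31 + 28 + 25 + 22 + 19 + 16 = 341.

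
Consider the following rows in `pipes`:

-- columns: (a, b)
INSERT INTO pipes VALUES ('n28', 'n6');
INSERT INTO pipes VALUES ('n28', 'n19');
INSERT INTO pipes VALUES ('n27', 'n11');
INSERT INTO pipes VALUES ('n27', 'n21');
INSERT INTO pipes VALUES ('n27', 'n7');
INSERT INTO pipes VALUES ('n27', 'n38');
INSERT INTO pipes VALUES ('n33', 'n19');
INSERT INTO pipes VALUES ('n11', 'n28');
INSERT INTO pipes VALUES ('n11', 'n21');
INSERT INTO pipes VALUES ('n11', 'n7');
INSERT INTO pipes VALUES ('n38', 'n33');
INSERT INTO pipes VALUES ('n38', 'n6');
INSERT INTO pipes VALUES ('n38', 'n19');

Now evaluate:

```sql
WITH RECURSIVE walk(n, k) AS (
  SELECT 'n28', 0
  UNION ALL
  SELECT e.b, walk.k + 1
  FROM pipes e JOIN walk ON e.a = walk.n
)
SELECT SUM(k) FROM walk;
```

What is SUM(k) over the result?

2

Base: (n28, k=0).
Iteration 1: edges from {n28} -> (n19, k=1), (n6, k=1).
Iteration 2: no outgoing edges from {n19,n6}; recursion stops.
SUM(k) = 0 + 1 + 1 = 2.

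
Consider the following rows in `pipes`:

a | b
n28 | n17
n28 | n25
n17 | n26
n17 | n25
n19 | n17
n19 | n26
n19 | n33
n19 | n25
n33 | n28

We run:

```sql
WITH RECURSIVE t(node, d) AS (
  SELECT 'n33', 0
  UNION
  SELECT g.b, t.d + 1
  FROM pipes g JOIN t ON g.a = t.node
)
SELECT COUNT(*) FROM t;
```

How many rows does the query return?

6

Base: (n33, d=0).
Iteration 1: edges from {n33} -> (n28, d=1).
Iteration 2: edges from {n28} -> (n17, d=2), (n25, d=2).
Iteration 3: edges from {n17,n25} -> (n25, d=3), (n26, d=3).
Iteration 4: no outgoing edges from {n25,n26}; recursion stops.
Total rows emitted: 6.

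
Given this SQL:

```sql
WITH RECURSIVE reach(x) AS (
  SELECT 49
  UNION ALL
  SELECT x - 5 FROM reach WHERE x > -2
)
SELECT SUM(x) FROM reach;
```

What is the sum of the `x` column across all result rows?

Base: x=49.
Iteration 1: 49 > -2 holds -> x = 49 - 5 = 44.
Iteration 2: 44 > -2 holds -> x = 44 - 5 = 39.
Iteration 3: 39 > -2 holds -> x = 39 - 5 = 34.
Iteration 4: 34 > -2 holds -> x = 34 - 5 = 29.
Iteration 5: 29 > -2 holds -> x = 29 - 5 = 24.
Iteration 6: 24 > -2 holds -> x = 24 - 5 = 19.
Iteration 7: 19 > -2 holds -> x = 19 - 5 = 14.
Iteration 8: 14 > -2 holds -> x = 14 - 5 = 9.
Iteration 9: 9 > -2 holds -> x = 9 - 5 = 4.
Iteration 10: 4 > -2 holds -> x = 4 - 5 = -1.
Iteration 11: -1 > -2 holds -> x = -1 - 5 = -6.
Iteration 12: -6 > -2 fails; recursion stops.
SUM(x) = 49 + 44 + 39 + 34 + 29 + 24 + 19 + 14 + 9 + 4 + -1 + -6 = 258.

258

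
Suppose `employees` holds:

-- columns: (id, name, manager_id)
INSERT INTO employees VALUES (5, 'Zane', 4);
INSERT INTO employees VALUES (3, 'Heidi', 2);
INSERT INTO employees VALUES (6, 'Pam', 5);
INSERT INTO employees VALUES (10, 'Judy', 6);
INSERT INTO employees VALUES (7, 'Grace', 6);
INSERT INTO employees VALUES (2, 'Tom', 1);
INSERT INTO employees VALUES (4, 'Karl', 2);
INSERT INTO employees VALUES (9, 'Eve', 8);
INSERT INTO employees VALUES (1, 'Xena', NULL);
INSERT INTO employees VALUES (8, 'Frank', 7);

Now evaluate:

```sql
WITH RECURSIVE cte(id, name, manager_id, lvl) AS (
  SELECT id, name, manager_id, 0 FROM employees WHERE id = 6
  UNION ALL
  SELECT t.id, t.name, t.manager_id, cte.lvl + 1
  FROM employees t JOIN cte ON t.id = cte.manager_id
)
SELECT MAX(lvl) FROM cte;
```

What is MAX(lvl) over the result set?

4

Base: id=6 (Pam), manager_id=5, lvl 0.
Iteration 1: join on id=5 -> Zane (id 5, manager_id=4, lvl 1).
Iteration 2: join on id=4 -> Karl (id 4, manager_id=2, lvl 2).
Iteration 3: join on id=2 -> Tom (id 2, manager_id=1, lvl 3).
Iteration 4: join on id=1 -> Xena (id 1, manager_id=NULL, lvl 4).
Iteration 5: manager_id is NULL; no match; recursion stops.
lvl values: 0, 1, 2, 3, 4; the maximum is 4.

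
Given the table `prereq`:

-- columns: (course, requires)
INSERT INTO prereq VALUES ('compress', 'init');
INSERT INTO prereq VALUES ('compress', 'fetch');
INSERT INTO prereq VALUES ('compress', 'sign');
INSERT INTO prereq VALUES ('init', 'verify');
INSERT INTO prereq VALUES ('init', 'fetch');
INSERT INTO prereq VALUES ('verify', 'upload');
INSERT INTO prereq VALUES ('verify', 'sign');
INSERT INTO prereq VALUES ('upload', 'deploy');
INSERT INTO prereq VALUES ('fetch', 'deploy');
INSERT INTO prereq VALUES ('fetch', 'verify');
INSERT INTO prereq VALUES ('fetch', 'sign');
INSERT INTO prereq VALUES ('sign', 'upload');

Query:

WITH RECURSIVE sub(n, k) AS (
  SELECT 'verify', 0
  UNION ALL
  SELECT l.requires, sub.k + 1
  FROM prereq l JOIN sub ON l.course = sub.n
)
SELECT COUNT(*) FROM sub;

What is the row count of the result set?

Base: (verify, k=0).
Iteration 1: edges from {verify} -> (sign, k=1), (upload, k=1).
Iteration 2: edges from {sign,upload} -> (deploy, k=2), (upload, k=2).
Iteration 3: edges from {deploy,upload} -> (deploy, k=3).
Iteration 4: no outgoing edges from {deploy}; recursion stops.
Total rows emitted: 6.

6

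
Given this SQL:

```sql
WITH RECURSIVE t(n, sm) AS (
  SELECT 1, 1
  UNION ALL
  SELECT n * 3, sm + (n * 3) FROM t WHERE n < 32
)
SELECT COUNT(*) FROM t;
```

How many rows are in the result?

Base: n=1, sm=1.
Iteration 1: 1 < 32 holds -> n = 1 * 3 = 3, sm = 1 + 3 = 4.
Iteration 2: 3 < 32 holds -> n = 3 * 3 = 9, sm = 4 + 9 = 13.
Iteration 3: 9 < 32 holds -> n = 9 * 3 = 27, sm = 13 + 27 = 40.
Iteration 4: 27 < 32 holds -> n = 27 * 3 = 81, sm = 40 + 81 = 121.
Iteration 5: 81 < 32 fails; recursion stops.
Total rows emitted: 5.

5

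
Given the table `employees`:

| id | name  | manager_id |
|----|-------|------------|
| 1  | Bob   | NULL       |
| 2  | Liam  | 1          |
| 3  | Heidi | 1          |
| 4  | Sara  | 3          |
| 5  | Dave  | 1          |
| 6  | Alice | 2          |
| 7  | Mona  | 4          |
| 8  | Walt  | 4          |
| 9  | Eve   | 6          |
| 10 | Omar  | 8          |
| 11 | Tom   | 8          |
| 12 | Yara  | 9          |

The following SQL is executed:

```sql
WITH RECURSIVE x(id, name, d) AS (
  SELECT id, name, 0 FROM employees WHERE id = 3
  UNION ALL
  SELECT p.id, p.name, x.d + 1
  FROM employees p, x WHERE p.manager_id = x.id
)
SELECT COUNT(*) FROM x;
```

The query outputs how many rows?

Base: id=3 (Heidi) at d 0.
Iteration 1: rows with manager_id in {3} -> Sara (id 4, d 1).
Iteration 2: rows with manager_id in {4} -> Mona (id 7, d 2), Walt (id 8, d 2).
Iteration 3: rows with manager_id in {7,8} -> Omar (id 10, d 3), Tom (id 11, d 3).
Iteration 4: no rows with manager_id in {10,11}; recursion stops.
Total rows emitted: 6.

6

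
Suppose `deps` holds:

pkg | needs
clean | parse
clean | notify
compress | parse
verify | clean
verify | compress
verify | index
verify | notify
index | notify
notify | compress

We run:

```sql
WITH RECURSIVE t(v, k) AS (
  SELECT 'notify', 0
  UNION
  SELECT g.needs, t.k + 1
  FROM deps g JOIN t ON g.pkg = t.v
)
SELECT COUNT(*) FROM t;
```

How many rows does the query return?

3

Base: (notify, k=0).
Iteration 1: edges from {notify} -> (compress, k=1).
Iteration 2: edges from {compress} -> (parse, k=2).
Iteration 3: no outgoing edges from {parse}; recursion stops.
Total rows emitted: 3.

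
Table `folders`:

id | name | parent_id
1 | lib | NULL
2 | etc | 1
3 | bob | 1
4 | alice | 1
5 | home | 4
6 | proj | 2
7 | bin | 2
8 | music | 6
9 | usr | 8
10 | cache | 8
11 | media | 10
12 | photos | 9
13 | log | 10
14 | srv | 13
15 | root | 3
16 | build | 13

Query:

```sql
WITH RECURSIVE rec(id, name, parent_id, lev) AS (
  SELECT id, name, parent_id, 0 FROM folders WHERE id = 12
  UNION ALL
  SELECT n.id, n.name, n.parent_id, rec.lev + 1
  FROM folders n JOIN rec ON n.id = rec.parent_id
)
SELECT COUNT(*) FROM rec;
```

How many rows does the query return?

Base: id=12 (photos), parent_id=9, lev 0.
Iteration 1: join on id=9 -> usr (id 9, parent_id=8, lev 1).
Iteration 2: join on id=8 -> music (id 8, parent_id=6, lev 2).
Iteration 3: join on id=6 -> proj (id 6, parent_id=2, lev 3).
Iteration 4: join on id=2 -> etc (id 2, parent_id=1, lev 4).
Iteration 5: join on id=1 -> lib (id 1, parent_id=NULL, lev 5).
Iteration 6: parent_id is NULL; no match; recursion stops.
Total rows emitted: 6.

6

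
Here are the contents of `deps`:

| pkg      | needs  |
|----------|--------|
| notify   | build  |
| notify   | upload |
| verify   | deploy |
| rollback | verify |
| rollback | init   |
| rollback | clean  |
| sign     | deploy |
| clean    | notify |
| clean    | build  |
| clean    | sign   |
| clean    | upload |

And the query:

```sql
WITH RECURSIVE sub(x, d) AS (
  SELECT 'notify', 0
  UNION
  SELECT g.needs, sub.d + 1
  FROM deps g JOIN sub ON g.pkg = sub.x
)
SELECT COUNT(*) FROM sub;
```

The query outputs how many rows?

3

Base: (notify, d=0).
Iteration 1: edges from {notify} -> (build, d=1), (upload, d=1).
Iteration 2: no outgoing edges from {build,upload}; recursion stops.
Total rows emitted: 3.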